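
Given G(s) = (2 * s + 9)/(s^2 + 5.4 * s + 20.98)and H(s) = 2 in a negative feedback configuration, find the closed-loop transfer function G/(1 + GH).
Closed-loop T = G/(1+GH).
Numerator: G_num * H_den = 2*s + 9.
Denominator: G_den * H_den + G_num * H_num = (s^2 + 5.4*s + 20.98) + (4*s + 18) = s^2 + 9.4*s + 38.98.
T(s) = (2*s + 9)/(s^2 + 9.4*s + 38.98)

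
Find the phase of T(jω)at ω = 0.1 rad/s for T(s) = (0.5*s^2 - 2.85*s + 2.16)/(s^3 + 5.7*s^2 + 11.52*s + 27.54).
Substitute s = j*0.1: T(j0.1) = 0.0778413 - 0.0136301j.
∠T(j0.1) = atan2(Im, Re) = atan2(-0.0136301, 0.0778413) = -9.93°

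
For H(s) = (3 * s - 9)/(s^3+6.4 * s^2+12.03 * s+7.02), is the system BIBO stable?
Denominator: s^3 + 6.4*s^2 + 12.03*s + 7.02 = (s + 3.6)(s + 1.5)(s + 1.3). Poles: -1.3, -1.5, -3.6. All Re(p)<0: Yes (stable)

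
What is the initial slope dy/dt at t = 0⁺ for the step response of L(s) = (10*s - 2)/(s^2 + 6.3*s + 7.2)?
IVT: y'(0⁺) = lim_{s→∞} s²·Y(s) = lim_{s→∞} s·L(s).
deg(num) = 1, deg(den) = 2, relative degree = 1, so s·L(s) → (leading num)/(leading den) = 10/1 = 10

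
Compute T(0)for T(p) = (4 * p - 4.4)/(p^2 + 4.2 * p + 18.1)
DC gain = T(0) = num(0)/den(0) = -4.4/18.1 = -0.2431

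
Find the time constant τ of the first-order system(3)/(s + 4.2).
First-order system: τ = -1/pole. Pole = -4.2. τ = -1/(-4.2) = 0.2381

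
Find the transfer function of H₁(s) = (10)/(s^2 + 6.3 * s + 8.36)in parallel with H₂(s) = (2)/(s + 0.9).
Parallel: H = H₁ + H₂ = (n₁·d₂ + n₂·d₁)/(d₁·d₂).
n₁·d₂ = 10*s + 9. n₂·d₁ = 2*s^2 + 12.6*s + 16.72. Sum = 2*s^2 + 22.6*s + 25.72. d₁·d₂ = s^3 + 7.2*s^2 + 14.03*s + 7.524.
H(s) = (2*s^2 + 22.6*s + 25.72)/(s^3 + 7.2*s^2 + 14.03*s + 7.524)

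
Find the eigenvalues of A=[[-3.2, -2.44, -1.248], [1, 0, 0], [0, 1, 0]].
Eigenvalues solve det(λI - A) = 0.
Characteristic polynomial: λ^3 + 3.2*λ^2 + 2.44*λ + 1.248 = 0.
Factor: (λ + 2.4)(λ^2 + 0.8*λ + 0.52) = 0.
Roots: -0.4 + 0.6j, -0.4 - 0.6j, -2.4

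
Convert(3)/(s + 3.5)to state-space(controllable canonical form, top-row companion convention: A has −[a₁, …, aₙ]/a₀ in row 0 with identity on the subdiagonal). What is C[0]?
Reachable canonical form: C = numerator coefficients (right-aligned, zero-padded to length n).
num = 3, C = [[3]].
C[0] = 3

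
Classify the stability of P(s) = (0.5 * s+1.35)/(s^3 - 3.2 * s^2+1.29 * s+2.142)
Denominator: s^3 - 3.2*s^2 + 1.29*s + 2.142 = (s - 1.7)(s + 0.6)(s - 2.1). Poles: -0.6, 1.7, 2.1. Unstable (2 pole(s) in RHP)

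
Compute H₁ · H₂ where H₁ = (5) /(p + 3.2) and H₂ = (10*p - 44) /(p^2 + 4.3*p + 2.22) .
Series: H = H₁ · H₂ = (n₁·n₂)/(d₁·d₂).
Num: n₁·n₂ = 50*p - 220. Den: d₁·d₂ = p^3 + 7.5*p^2 + 15.98*p + 7.104.
H(p) = (50*p - 220)/(p^3 + 7.5*p^2 + 15.98*p + 7.104)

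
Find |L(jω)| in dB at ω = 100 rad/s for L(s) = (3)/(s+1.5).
Substitute s = j*100: L(j100) = 0.000449899 - 0.0299933j.
|L(j100)| = sqrt(Re² + Im²) = 0.03.
20*log₁₀(0.03) = -30.46 dB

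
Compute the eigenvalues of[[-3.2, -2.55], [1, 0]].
Eigenvalues solve det(λI - A) = 0.
Characteristic polynomial: λ^2 + 3.2*λ + 2.55 = 0.
Factor: (λ + 1.5)(λ + 1.7) = 0.
Roots: -1.5, -1.7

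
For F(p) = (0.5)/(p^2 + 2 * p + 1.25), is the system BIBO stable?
Denominator: p^2 + 2*p + 1.25. Poles: -1 + 0.5j, -1 - 0.5j. All Re(p)<0: Yes (stable)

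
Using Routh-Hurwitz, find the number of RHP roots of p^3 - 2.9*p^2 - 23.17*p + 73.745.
Routh array:
p^3: [1, -23.17]; p^2: [-2.9, 73.745]; p^1: [2.25931]; p^0: [73.745]
First column: [1, -2.9, 2.25931, 73.745]. Sign changes = RHP roots = 2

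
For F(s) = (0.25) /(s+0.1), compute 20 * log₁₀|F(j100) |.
Substitute s = j*100: F(j100) = 2.5e-06 - 0.0025j.
|F(j100)| = sqrt(Re² + Im²) = 0.0025.
20*log₁₀(0.0025) = -52.04 dB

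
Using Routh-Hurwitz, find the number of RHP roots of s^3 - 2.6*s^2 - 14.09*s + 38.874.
Routh array:
s^3: [1, -14.09]; s^2: [-2.6, 38.874]; s^1: [0.861538]; s^0: [38.874]
First column: [1, -2.6, 0.861538, 38.874]. Sign changes = RHP roots = 2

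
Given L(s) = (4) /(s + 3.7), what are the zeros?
Numerator is a nonzero constant (4) → Zeros: none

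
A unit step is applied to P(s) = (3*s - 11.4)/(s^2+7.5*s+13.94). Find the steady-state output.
FVT: lim_{t→∞} y(t) = lim_{s→0} s*Y(s) where Y(s) = P(s)/s.
= lim_{s→0} P(s) = P(0) = num(0)/den(0) = -11.4/13.94 = -0.8178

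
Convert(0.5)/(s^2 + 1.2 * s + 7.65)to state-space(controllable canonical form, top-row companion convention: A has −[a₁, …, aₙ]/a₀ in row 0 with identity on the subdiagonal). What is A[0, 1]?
Reachable canonical form for den = s^2 + 1.2*s + 7.65: top row of A = -[a₁,a₂,...,aₙ]/a₀, ones on the subdiagonal, zeros elsewhere.
A = [[-1.2, -7.65], [1, 0]].
A[0,1] = -7.65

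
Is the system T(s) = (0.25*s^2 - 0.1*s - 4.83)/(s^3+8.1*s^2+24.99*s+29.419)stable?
Denominator: s^3 + 8.1*s^2 + 24.99*s + 29.419 = (s + 3.1)(s^2 + 5*s + 9.49). Poles: -2.5 + 1.8j, -2.5 - 1.8j, -3.1. All Re(p)<0: Yes (stable)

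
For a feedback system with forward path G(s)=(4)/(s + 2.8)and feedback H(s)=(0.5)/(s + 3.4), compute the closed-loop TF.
Closed-loop T = G/(1+GH).
Numerator: G_num * H_den = 4*s + 13.6.
Denominator: G_den * H_den + G_num * H_num = (s^2 + 6.2*s + 9.52) + (2) = s^2 + 6.2*s + 11.52.
T(s) = (4*s + 13.6)/(s^2 + 6.2*s + 11.52)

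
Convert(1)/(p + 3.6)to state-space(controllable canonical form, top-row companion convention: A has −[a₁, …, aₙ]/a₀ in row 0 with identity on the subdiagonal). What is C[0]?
Reachable canonical form: C = numerator coefficients (right-aligned, zero-padded to length n).
num = 1, C = [[1]].
C[0] = 1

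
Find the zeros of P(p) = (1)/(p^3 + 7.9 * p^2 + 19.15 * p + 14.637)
Numerator is a nonzero constant (1) → Zeros: none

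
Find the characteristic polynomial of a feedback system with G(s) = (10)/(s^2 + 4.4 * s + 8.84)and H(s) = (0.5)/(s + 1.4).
Characteristic poly = G_den * H_den + G_num * H_num = (s^3 + 5.8*s^2 + 15*s + 12.376) + (5) = s^3 + 5.8*s^2 + 15*s + 17.376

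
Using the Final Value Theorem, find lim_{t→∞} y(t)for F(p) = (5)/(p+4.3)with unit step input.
FVT: lim_{t→∞} y(t) = lim_{p→0} p*Y(p) where Y(p) = F(p)/p.
= lim_{p→0} F(p) = F(0) = num(0)/den(0) = 5/4.3 = 1.163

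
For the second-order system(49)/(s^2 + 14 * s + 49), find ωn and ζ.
Standard form: ωn²/(s²+2ζωn·s+ωn²).
const=49=ωn² → ωn=7, s coeff=14=2ζωn → ζ=1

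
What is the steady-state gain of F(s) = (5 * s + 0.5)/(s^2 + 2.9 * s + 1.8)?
DC gain = F(0) = num(0)/den(0) = 0.5/1.8 = 0.2778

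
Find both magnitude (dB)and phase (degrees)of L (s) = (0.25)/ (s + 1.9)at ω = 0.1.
Substitute s = j*0.1: L(j0.1) = 0.131215 - 0.00690608j.
|L| = 20*log₁₀(sqrt(Re²+Im²)) = -17.63 dB.
∠L = atan2(Im, Re) = -3.01°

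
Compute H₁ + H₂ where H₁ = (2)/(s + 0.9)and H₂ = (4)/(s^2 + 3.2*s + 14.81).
Parallel: H = H₁ + H₂ = (n₁·d₂ + n₂·d₁)/(d₁·d₂).
n₁·d₂ = 2*s^2 + 6.4*s + 29.62. n₂·d₁ = 4*s + 3.6. Sum = 2*s^2 + 10.4*s + 33.22. d₁·d₂ = s^3 + 4.1*s^2 + 17.69*s + 13.329.
H(s) = (2*s^2 + 10.4*s + 33.22)/(s^3 + 4.1*s^2 + 17.69*s + 13.329)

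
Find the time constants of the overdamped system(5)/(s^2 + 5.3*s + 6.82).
Overdamped: real poles at -3.1, -2.2. τ = -1/pole → τ₁ = 0.3226, τ₂ = 0.4545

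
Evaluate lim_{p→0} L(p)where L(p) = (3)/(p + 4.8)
DC gain = L(0) = num(0)/den(0) = 3/4.8 = 0.625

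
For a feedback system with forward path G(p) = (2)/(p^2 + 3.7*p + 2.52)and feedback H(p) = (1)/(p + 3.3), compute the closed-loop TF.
Closed-loop T = G/(1+GH).
Numerator: G_num * H_den = 2*p + 6.6.
Denominator: G_den * H_den + G_num * H_num = (p^3 + 7*p^2 + 14.73*p + 8.316) + (2) = p^3 + 7*p^2 + 14.73*p + 10.316.
T(p) = (2*p + 6.6)/(p^3 + 7*p^2 + 14.73*p + 10.316)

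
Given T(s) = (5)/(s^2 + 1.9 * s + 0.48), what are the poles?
Set denominator = 0: s^2 + 1.9*s + 0.48 = (s + 1.6)(s + 0.3) = 0 → Poles: -0.3, -1.6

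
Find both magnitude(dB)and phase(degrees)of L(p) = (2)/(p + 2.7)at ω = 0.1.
Substitute p = j*0.1: L(j0.1) = 0.739726 - 0.0273973j.
|L| = 20*log₁₀(sqrt(Re²+Im²)) = -2.61 dB.
∠L = atan2(Im, Re) = -2.12°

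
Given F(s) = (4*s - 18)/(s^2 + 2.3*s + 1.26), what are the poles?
Set denominator = 0: s^2 + 2.3*s + 1.26 = (s + 1.4)(s + 0.9) = 0 → Poles: -0.9, -1.4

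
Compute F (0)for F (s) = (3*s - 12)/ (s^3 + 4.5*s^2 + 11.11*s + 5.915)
DC gain = F(0) = num(0)/den(0) = -12/5.915 = -2.029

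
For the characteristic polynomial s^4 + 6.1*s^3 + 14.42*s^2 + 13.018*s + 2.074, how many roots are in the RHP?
s^4 + 6.1*s^3 + 14.42*s^2 + 13.018*s + 2.074 = (s + 0.2)(s + 1.7)(s^2 + 4.2*s + 6.1). Poles: -0.2, -1.7, -2.1 + 1.3j, -2.1 - 1.3j. RHP poles (Re>0): 0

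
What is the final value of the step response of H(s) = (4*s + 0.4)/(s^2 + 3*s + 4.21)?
FVT: lim_{t→∞} y(t) = lim_{s→0} s*Y(s) where Y(s) = H(s)/s.
= lim_{s→0} H(s) = H(0) = num(0)/den(0) = 0.4/4.21 = 0.09501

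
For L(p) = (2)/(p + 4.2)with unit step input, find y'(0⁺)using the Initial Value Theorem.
IVT: y'(0⁺) = lim_{p→∞} p²·Y(p) = lim_{p→∞} p·L(p).
deg(num) = 0, deg(den) = 1, relative degree = 1, so p·L(p) → (leading num)/(leading den) = 2/1 = 2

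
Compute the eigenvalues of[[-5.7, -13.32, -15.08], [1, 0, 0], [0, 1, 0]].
Eigenvalues solve det(λI - A) = 0.
Characteristic polynomial: λ^3 + 5.7*λ^2 + 13.32*λ + 15.08 = 0.
Factor: (λ + 2.9)(λ^2 + 2.8*λ + 5.2) = 0.
Roots: -1.4 + 1.8j, -1.4 - 1.8j, -2.9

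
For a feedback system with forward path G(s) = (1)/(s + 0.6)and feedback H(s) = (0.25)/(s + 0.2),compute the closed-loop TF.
Closed-loop T = G/(1+GH).
Numerator: G_num * H_den = s + 0.2.
Denominator: G_den * H_den + G_num * H_num = (s^2 + 0.8*s + 0.12) + (0.25) = s^2 + 0.8*s + 0.37.
T(s) = (s + 0.2)/(s^2 + 0.8*s + 0.37)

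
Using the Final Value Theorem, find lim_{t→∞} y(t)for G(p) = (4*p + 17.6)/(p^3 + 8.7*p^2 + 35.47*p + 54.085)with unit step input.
FVT: lim_{t→∞} y(t) = lim_{p→0} p*Y(p) where Y(p) = G(p)/p.
= lim_{p→0} G(p) = G(0) = num(0)/den(0) = 17.6/54.085 = 0.3254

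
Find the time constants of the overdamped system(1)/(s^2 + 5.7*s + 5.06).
Overdamped: real poles at -1.1, -4.6. τ = -1/pole → τ₁ = 0.9091, τ₂ = 0.2174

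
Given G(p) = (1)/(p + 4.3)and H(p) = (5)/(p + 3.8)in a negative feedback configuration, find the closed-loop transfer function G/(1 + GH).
Closed-loop T = G/(1+GH).
Numerator: G_num * H_den = p + 3.8.
Denominator: G_den * H_den + G_num * H_num = (p^2 + 8.1*p + 16.34) + (5) = p^2 + 8.1*p + 21.34.
T(p) = (p + 3.8)/(p^2 + 8.1*p + 21.34)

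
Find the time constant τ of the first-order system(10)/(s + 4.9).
First-order system: τ = -1/pole. Pole = -4.9. τ = -1/(-4.9) = 0.2041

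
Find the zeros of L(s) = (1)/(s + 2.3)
Numerator is a nonzero constant (1) → Zeros: none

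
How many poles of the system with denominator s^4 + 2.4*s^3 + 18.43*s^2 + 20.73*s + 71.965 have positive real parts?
s^4 + 2.4*s^3 + 18.43*s^2 + 20.73*s + 71.965 = (s^2 + 1.4*s + 7.78)(s^2 + s + 9.25). Poles: -0.5 + 3j, -0.5 - 3j, -0.7 + 2.7j, -0.7 - 2.7j. RHP poles (Re>0): 0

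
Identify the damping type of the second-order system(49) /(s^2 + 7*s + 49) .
Standard form: ωn²/(s²+2ζωn·s+ωn²) gives ωn=7, ζ=0.5.
Underdamped (ζ = 0.5 < 1)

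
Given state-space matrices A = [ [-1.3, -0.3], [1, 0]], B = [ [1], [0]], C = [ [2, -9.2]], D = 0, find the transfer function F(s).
F(s) = C(sI - A)⁻¹B + D.
Characteristic polynomial det(sI - A) = s^2 + 1.3*s + 0.3.
Numerator from C·adj(sI-A)·B + D·det(sI-A) = 2*s - 9.2.
F(s) = (2*s - 9.2)/(s^2 + 1.3*s + 0.3)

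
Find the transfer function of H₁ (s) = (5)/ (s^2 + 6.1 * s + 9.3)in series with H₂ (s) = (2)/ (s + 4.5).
Series: H = H₁ · H₂ = (n₁·n₂)/(d₁·d₂).
Num: n₁·n₂ = 10. Den: d₁·d₂ = s^3 + 10.6*s^2 + 36.75*s + 41.85.
H(s) = (10)/(s^3 + 10.6*s^2 + 36.75*s + 41.85)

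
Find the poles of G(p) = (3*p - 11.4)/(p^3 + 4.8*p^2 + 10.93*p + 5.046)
Set denominator = 0: p^3 + 4.8*p^2 + 10.93*p + 5.046 = (p + 0.6)(p^2 + 4.2*p + 8.41) = 0 → Poles: -0.6, -2.1 + 2j, -2.1 - 2j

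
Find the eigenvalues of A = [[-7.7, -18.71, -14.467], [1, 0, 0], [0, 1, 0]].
Eigenvalues solve det(λI - A) = 0.
Characteristic polynomial: λ^3 + 7.7*λ^2 + 18.71*λ + 14.467 = 0.
Factor: (λ + 1.7)(λ + 3.7)(λ + 2.3) = 0.
Roots: -1.7, -2.3, -3.7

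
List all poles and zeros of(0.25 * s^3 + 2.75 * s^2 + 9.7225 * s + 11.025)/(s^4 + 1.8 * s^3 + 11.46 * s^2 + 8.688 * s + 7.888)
Set denominator = 0: s^4 + 1.8*s^3 + 11.46*s^2 + 8.688*s + 7.888 = (s^2 + 0.8*s + 0.8)(s^2 + s + 9.86) = 0 → Poles: -0.4 + 0.8j, -0.4 - 0.8j, -0.5 + 3.1j, -0.5 - 3.1j
Set numerator = 0: 0.25*s^3 + 2.75*s^2 + 9.7225*s + 11.025 = 0.25*(s + 3.6)(s + 2.5)(s + 4.9) = 0 → Zeros: -2.5, -3.6, -4.9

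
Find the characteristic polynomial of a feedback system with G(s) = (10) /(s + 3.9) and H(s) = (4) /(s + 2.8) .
Characteristic poly = G_den * H_den + G_num * H_num = (s^2 + 6.7*s + 10.92) + (40) = s^2 + 6.7*s + 50.92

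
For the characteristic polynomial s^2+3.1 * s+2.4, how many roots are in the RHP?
s^2 + 3.1*s + 2.4 = (s + 1.6)(s + 1.5). Poles: -1.5, -1.6. RHP poles (Re>0): 0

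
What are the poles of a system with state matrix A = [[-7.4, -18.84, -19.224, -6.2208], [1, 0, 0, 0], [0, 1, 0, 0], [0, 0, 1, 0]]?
Eigenvalues solve det(λI - A) = 0.
Characteristic polynomial: λ^4 + 7.4*λ^3 + 18.84*λ^2 + 19.224*λ + 6.2208 = 0.
Factor: (λ + 0.6)(λ + 3.2)(λ + 1.8)(λ + 1.8) = 0.
Roots: -0.6, -1.8, -1.8, -3.2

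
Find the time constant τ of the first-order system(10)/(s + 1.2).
First-order system: τ = -1/pole. Pole = -1.2. τ = -1/(-1.2) = 0.8333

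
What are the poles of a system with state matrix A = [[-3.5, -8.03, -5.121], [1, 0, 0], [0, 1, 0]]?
Eigenvalues solve det(λI - A) = 0.
Characteristic polynomial: λ^3 + 3.5*λ^2 + 8.03*λ + 5.121 = 0.
Factor: (λ + 0.9)(λ^2 + 2.6*λ + 5.69) = 0.
Roots: -0.9, -1.3 + 2j, -1.3 - 2j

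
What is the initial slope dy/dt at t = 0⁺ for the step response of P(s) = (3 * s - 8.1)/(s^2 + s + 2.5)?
IVT: y'(0⁺) = lim_{s→∞} s²·Y(s) = lim_{s→∞} s·P(s).
deg(num) = 1, deg(den) = 2, relative degree = 1, so s·P(s) → (leading num)/(leading den) = 3/1 = 3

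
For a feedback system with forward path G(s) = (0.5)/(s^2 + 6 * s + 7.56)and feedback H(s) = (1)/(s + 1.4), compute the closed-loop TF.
Closed-loop T = G/(1+GH).
Numerator: G_num * H_den = 0.5*s + 0.7.
Denominator: G_den * H_den + G_num * H_num = (s^3 + 7.4*s^2 + 15.96*s + 10.584) + (0.5) = s^3 + 7.4*s^2 + 15.96*s + 11.084.
T(s) = (0.5*s + 0.7)/(s^3 + 7.4*s^2 + 15.96*s + 11.084)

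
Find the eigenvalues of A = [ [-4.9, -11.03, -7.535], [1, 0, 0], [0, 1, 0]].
Eigenvalues solve det(λI - A) = 0.
Characteristic polynomial: λ^3 + 4.9*λ^2 + 11.03*λ + 7.535 = 0.
Factor: (λ + 1.1)(λ^2 + 3.8*λ + 6.85) = 0.
Roots: -1.1, -1.9 + 1.8j, -1.9 - 1.8j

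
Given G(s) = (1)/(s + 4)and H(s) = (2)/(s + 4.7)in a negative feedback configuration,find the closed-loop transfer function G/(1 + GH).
Closed-loop T = G/(1+GH).
Numerator: G_num * H_den = s + 4.7.
Denominator: G_den * H_den + G_num * H_num = (s^2 + 8.7*s + 18.8) + (2) = s^2 + 8.7*s + 20.8.
T(s) = (s + 4.7)/(s^2 + 8.7*s + 20.8)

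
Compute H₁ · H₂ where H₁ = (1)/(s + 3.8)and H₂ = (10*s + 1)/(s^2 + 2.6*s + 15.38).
Series: H = H₁ · H₂ = (n₁·n₂)/(d₁·d₂).
Num: n₁·n₂ = 10*s + 1. Den: d₁·d₂ = s^3 + 6.4*s^2 + 25.26*s + 58.444.
H(s) = (10*s + 1)/(s^3 + 6.4*s^2 + 25.26*s + 58.444)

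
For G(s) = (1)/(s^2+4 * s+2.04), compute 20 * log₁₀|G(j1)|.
Substitute s = j*1: G(j1) = 0.0608842 - 0.23417j.
|G(j1)| = sqrt(Re² + Im²) = 0.242.
20*log₁₀(0.242) = -12.33 dB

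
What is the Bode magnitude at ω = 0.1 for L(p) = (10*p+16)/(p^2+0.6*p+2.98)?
Substitute p = j*0.1: L(j0.1) = 5.39181 + 0.227775j.
|L(j0.1)| = sqrt(Re² + Im²) = 5.397.
20*log₁₀(5.397) = 14.64 dB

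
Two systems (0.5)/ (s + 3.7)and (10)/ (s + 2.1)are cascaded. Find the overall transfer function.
Series: H = H₁ · H₂ = (n₁·n₂)/(d₁·d₂).
Num: n₁·n₂ = 5. Den: d₁·d₂ = s^2 + 5.8*s + 7.77.
H(s) = (5)/(s^2 + 5.8*s + 7.77)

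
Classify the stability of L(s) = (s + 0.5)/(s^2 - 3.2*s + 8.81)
Denominator: s^2 - 3.2*s + 8.81. Poles: 1.6 + 2.5j, 1.6 - 2.5j. Unstable (2 pole(s) in RHP)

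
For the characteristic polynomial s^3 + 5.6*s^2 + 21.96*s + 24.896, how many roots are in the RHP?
s^3 + 5.6*s^2 + 21.96*s + 24.896 = (s + 1.6)(s^2 + 4*s + 15.56). Poles: -1.6, -2 + 3.4j, -2 - 3.4j. RHP poles (Re>0): 0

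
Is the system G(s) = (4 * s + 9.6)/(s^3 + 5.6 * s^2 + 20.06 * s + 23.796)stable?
Denominator: s^3 + 5.6*s^2 + 20.06*s + 23.796 = (s + 1.8)(s^2 + 3.8*s + 13.22). Poles: -1.8, -1.9 + 3.1j, -1.9 - 3.1j. All Re(p)<0: Yes (stable)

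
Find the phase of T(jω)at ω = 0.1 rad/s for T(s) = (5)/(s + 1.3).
Substitute s = j*0.1: T(j0.1) = 3.82353 - 0.294118j.
∠T(j0.1) = atan2(Im, Re) = atan2(-0.294118, 3.82353) = -4.40°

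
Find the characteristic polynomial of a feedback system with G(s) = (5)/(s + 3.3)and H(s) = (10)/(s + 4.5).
Characteristic poly = G_den * H_den + G_num * H_num = (s^2 + 7.8*s + 14.85) + (50) = s^2 + 7.8*s + 64.85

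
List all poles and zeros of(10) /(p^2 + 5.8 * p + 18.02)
Set denominator = 0: p^2 + 5.8*p + 18.02 = 0 → Poles: -2.9 + 3.1j, -2.9 - 3.1j
Numerator is a nonzero constant (10) → Zeros: none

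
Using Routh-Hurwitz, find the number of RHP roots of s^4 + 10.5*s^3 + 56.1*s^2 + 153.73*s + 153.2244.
Routh array:
s^4: [1, 56.1, 153.2244]; s^3: [10.5, 153.73]; s^2: [41.459, 153.2244]; s^1: [114.924]; s^0: [153.2244]
First column: [1, 10.5, 41.459, 114.924, 153.2244]. Sign changes = RHP roots = 0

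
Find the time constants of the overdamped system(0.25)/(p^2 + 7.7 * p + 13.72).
Overdamped: real poles at -2.8, -4.9. τ = -1/pole → τ₁ = 0.3571, τ₂ = 0.2041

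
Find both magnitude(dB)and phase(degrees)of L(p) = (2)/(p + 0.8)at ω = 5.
Substitute p = j*5: L(j5) = 0.0624025 - 0.390016j.
|L| = 20*log₁₀(sqrt(Re²+Im²)) = -8.07 dB.
∠L = atan2(Im, Re) = -80.91°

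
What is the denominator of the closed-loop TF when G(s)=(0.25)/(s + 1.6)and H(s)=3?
Characteristic poly = G_den * H_den + G_num * H_num = (s + 1.6) + (0.75) = s + 2.35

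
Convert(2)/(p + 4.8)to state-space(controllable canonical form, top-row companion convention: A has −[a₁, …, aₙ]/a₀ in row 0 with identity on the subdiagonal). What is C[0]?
Reachable canonical form: C = numerator coefficients (right-aligned, zero-padded to length n).
num = 2, C = [[2]].
C[0] = 2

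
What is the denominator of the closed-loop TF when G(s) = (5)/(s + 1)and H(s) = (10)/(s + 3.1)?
Characteristic poly = G_den * H_den + G_num * H_num = (s^2 + 4.1*s + 3.1) + (50) = s^2 + 4.1*s + 53.1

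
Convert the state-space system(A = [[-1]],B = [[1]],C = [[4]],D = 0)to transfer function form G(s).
G(s) = C(sI - A)⁻¹B + D.
Characteristic polynomial det(sI - A) = s + 1.
Numerator from C·adj(sI-A)·B + D·det(sI-A) = 4.
G(s) = (4)/(s + 1)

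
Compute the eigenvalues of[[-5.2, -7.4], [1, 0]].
Eigenvalues solve det(λI - A) = 0.
Characteristic polynomial: λ^2 + 5.2*λ + 7.4 = 0.
Roots: -2.6 + 0.8j, -2.6 - 0.8j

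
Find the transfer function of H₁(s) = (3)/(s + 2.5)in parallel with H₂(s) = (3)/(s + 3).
Parallel: H = H₁ + H₂ = (n₁·d₂ + n₂·d₁)/(d₁·d₂).
n₁·d₂ = 3*s + 9. n₂·d₁ = 3*s + 7.5. Sum = 6*s + 16.5. d₁·d₂ = s^2 + 5.5*s + 7.5.
H(s) = (6*s + 16.5)/(s^2 + 5.5*s + 7.5)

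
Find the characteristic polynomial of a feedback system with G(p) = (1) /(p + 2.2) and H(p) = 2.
Characteristic poly = G_den * H_den + G_num * H_num = (p + 2.2) + (2) = p + 4.2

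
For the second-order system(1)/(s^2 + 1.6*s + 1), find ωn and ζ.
Standard form: ωn²/(s²+2ζωn·s+ωn²).
const=1=ωn² → ωn=1, s coeff=1.6=2ζωn → ζ=0.8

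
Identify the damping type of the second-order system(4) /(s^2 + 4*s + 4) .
Standard form: ωn²/(s²+2ζωn·s+ωn²) gives ωn=2, ζ=1.
Critically damped (ζ = 1)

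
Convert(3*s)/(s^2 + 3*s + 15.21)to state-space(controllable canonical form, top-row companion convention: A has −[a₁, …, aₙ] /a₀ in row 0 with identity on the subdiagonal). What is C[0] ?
Reachable canonical form: C = numerator coefficients (right-aligned, zero-padded to length n).
num = 3*s, C = [[3, 0]].
C[0] = 3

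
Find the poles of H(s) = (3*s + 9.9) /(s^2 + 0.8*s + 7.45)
Set denominator = 0: s^2 + 0.8*s + 7.45 = 0 → Poles: -0.4 + 2.7j, -0.4 - 2.7j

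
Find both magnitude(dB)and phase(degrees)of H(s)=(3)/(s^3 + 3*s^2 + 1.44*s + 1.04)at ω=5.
Substitute s = j*5: H(j5) = -0.0114685 + 0.0182665j.
|H| = 20*log₁₀(sqrt(Re²+Im²)) = -33.32 dB.
∠H = atan2(Im, Re) = 122.12° (principal value).
Summing the individual angle contributions Σ∠(j5 − zᵢ) − Σ∠(j5 − pₖ) over the 0 zero(s) and 3 pole(s), each followed continuously from ω = 0 (DC phase referenced to (−180°, 180°]), gives -237.88°, i.e. the principal value - 360°. Continuous Bode phase = -237.88°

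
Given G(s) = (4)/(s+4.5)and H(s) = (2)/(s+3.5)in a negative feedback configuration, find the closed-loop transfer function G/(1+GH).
Closed-loop T = G/(1+GH).
Numerator: G_num * H_den = 4*s + 14.
Denominator: G_den * H_den + G_num * H_num = (s^2 + 8*s + 15.75) + (8) = s^2 + 8*s + 23.75.
T(s) = (4*s + 14)/(s^2 + 8*s + 23.75)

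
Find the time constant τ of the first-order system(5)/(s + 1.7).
First-order system: τ = -1/pole. Pole = -1.7. τ = -1/(-1.7) = 0.5882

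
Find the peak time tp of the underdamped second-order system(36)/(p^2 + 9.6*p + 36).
Standard form: ωn²/(p²+2ζωn·p+ωn²) → ωn = 6, ζ = 0.8.
ωd = ωn·√(1-ζ²) = 6·√(1-0.8²) = 3.6.
tp = π/ωd = π/3.6 = 0.8727 s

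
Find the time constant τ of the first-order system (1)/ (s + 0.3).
First-order system: τ = -1/pole. Pole = -0.3. τ = -1/(-0.3) = 3.333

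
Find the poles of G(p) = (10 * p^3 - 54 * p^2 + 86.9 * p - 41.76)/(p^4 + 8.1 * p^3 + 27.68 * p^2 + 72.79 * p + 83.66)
Set denominator = 0: p^4 + 8.1*p^3 + 27.68*p^2 + 72.79*p + 83.66 = (p + 4.7)(p + 2)(p^2 + 1.4*p + 8.9) = 0 → Poles: -0.7 + 2.9j, -0.7 - 2.9j, -2, -4.7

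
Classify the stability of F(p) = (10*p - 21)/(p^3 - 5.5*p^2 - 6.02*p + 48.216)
Denominator: p^3 - 5.5*p^2 - 6.02*p + 48.216 = (p - 4.1)(p - 4.2)(p + 2.8). Poles: -2.8, 4.1, 4.2. Unstable (2 pole(s) in RHP)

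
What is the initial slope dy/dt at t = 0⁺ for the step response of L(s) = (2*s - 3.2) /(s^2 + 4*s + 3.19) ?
IVT: y'(0⁺) = lim_{s→∞} s²·Y(s) = lim_{s→∞} s·L(s).
deg(num) = 1, deg(den) = 2, relative degree = 1, so s·L(s) → (leading num)/(leading den) = 2/1 = 2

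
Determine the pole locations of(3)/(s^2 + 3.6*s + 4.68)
Set denominator = 0: s^2 + 3.6*s + 4.68 = 0 → Poles: -1.8 + 1.2j, -1.8 - 1.2j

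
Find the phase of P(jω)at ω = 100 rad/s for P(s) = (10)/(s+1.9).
Substitute s = j*100: P(j100) = 0.00189931 - 0.0999639j.
∠P(j100) = atan2(Im, Re) = atan2(-0.0999639, 0.00189931) = -88.91°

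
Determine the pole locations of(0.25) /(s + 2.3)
Set denominator = 0: s + 2.3 = 0 → Poles: -2.3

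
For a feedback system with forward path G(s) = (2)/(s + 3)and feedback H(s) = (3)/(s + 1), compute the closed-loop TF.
Closed-loop T = G/(1+GH).
Numerator: G_num * H_den = 2*s + 2.
Denominator: G_den * H_den + G_num * H_num = (s^2 + 4*s + 3) + (6) = s^2 + 4*s + 9.
T(s) = (2*s + 2)/(s^2 + 4*s + 9)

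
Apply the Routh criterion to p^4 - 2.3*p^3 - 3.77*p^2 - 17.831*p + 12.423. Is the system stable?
Routh array:
p^4: [1, -3.77, 12.423]; p^3: [-2.3, -17.831]; p^2: [-11.5226, 12.423]; p^1: [-20.3107]; p^0: [12.423]
First column: [1, -2.3, -11.5226, -20.3107, 12.423]. Sign changes = 2.
No, unstable (2 RHP root(s))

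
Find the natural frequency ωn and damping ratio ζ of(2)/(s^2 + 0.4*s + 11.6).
Underdamped: complex pole -0.2 + 3.4j. ωn = |pole| = 3.406, ζ = -Re(pole)/ωn = 0.05872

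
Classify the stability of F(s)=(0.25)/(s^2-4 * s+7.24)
Denominator: s^2 - 4*s + 7.24. Poles: 2 + 1.8j, 2 - 1.8j. Unstable (2 pole(s) in RHP)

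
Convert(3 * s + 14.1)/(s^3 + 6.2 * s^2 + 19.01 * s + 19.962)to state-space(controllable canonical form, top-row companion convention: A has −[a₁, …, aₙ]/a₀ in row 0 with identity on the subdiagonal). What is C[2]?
Reachable canonical form: C = numerator coefficients (right-aligned, zero-padded to length n).
num = 3*s + 14.1, C = [[0, 3, 14.1]].
C[2] = 14.1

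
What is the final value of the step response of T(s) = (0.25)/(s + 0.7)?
FVT: lim_{t→∞} y(t) = lim_{s→0} s*Y(s) where Y(s) = T(s)/s.
= lim_{s→0} T(s) = T(0) = num(0)/den(0) = 0.25/0.7 = 0.3571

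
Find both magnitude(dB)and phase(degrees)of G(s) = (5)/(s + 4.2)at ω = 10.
Substitute s = j*10: G(j10) = 0.178511 - 0.425026j.
|G| = 20*log₁₀(sqrt(Re²+Im²)) = -6.73 dB.
∠G = atan2(Im, Re) = -67.22°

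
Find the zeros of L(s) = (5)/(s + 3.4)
Numerator is a nonzero constant (5) → Zeros: none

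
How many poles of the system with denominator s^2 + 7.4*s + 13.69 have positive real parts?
s^2 + 7.4*s + 13.69 = (s + 3.7)(s + 3.7). Poles: -3.7, -3.7. RHP poles (Re>0): 0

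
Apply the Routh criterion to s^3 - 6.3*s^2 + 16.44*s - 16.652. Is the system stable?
Routh array:
s^3: [1, 16.44]; s^2: [-6.3, -16.652]; s^1: [13.7968]; s^0: [-16.652]
First column: [1, -6.3, 13.7968, -16.652]. Sign changes = 3.
No, unstable (3 RHP root(s))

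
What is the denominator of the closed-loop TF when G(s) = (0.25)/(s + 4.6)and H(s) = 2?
Characteristic poly = G_den * H_den + G_num * H_num = (s + 4.6) + (0.5) = s + 5.1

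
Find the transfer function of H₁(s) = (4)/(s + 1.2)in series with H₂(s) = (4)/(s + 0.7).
Series: H = H₁ · H₂ = (n₁·n₂)/(d₁·d₂).
Num: n₁·n₂ = 16. Den: d₁·d₂ = s^2 + 1.9*s + 0.84.
H(s) = (16)/(s^2 + 1.9*s + 0.84)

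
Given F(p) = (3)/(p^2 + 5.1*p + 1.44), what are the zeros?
Numerator is a nonzero constant (3) → Zeros: none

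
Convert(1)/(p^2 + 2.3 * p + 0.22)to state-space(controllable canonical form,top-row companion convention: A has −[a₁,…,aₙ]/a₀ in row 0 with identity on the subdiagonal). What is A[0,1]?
Reachable canonical form for den = p^2 + 2.3*p + 0.22: top row of A = -[a₁,a₂,...,aₙ]/a₀, ones on the subdiagonal, zeros elsewhere.
A = [[-2.3, -0.22], [1, 0]].
A[0,1] = -0.22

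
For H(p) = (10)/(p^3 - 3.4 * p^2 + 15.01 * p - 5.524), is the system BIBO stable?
Denominator: p^3 - 3.4*p^2 + 15.01*p - 5.524 = (p - 0.4)(p^2 - 3*p + 13.81). Poles: 0.4, 1.5 + 3.4j, 1.5 - 3.4j. All Re(p)<0: No (unstable)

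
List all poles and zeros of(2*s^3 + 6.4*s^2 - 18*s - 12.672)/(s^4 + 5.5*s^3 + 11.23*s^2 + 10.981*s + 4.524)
Set denominator = 0: s^4 + 5.5*s^3 + 11.23*s^2 + 10.981*s + 4.524 = (s + 1.3)(s + 2.4)(s^2 + 1.8*s + 1.45) = 0 → Poles: -0.9 + 0.8j, -0.9 - 0.8j, -1.3, -2.4
Set numerator = 0: 2*s^3 + 6.4*s^2 - 18*s - 12.672 = 2*(s + 0.6)(s - 2.2)(s + 4.8) = 0 → Zeros: -0.6, -4.8, 2.2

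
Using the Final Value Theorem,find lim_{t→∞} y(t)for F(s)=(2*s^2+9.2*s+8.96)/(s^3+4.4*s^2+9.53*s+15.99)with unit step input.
FVT: lim_{t→∞} y(t) = lim_{s→0} s*Y(s) where Y(s) = F(s)/s.
= lim_{s→0} F(s) = F(0) = num(0)/den(0) = 8.96/15.99 = 0.5604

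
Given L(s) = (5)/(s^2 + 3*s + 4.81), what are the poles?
Set denominator = 0: s^2 + 3*s + 4.81 = 0 → Poles: -1.5 + 1.6j, -1.5 - 1.6j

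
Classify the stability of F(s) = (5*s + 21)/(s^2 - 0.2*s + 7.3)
Denominator: s^2 - 0.2*s + 7.3. Poles: 0.1 + 2.7j, 0.1 - 2.7j. Unstable (2 pole(s) in RHP)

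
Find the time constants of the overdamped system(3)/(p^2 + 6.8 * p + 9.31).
Overdamped: real poles at -4.9, -1.9. τ = -1/pole → τ₁ = 0.2041, τ₂ = 0.5263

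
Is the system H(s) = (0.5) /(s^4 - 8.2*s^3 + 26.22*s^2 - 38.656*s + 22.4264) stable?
Denominator: s^4 - 8.2*s^3 + 26.22*s^2 - 38.656*s + 22.4264 = (s^2 - 3.6*s + 3.88)(s^2 - 4.6*s + 5.78). Poles: 1.8 + 0.8j, 1.8 - 0.8j, 2.3 + 0.7j, 2.3 - 0.7j. All Re(p)<0: No (unstable)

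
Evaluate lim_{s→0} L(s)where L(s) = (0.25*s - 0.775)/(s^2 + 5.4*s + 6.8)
DC gain = L(0) = num(0)/den(0) = -0.775/6.8 = -0.114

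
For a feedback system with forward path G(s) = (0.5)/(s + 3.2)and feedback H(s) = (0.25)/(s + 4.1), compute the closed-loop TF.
Closed-loop T = G/(1+GH).
Numerator: G_num * H_den = 0.5*s + 2.05.
Denominator: G_den * H_den + G_num * H_num = (s^2 + 7.3*s + 13.12) + (0.125) = s^2 + 7.3*s + 13.245.
T(s) = (0.5*s + 2.05)/(s^2 + 7.3*s + 13.245)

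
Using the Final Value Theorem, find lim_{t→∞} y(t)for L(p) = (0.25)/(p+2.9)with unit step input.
FVT: lim_{t→∞} y(t) = lim_{p→0} p*Y(p) where Y(p) = L(p)/p.
= lim_{p→0} L(p) = L(0) = num(0)/den(0) = 0.25/2.9 = 0.08621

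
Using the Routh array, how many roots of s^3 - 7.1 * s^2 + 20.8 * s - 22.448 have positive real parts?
Routh array:
s^3: [1, 20.8]; s^2: [-7.1, -22.448]; s^1: [17.6383]; s^0: [-22.448]
First column: [1, -7.1, 17.6383, -22.448]. Sign changes = RHP roots = 3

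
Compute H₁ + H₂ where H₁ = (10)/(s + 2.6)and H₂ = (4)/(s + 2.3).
Parallel: H = H₁ + H₂ = (n₁·d₂ + n₂·d₁)/(d₁·d₂).
n₁·d₂ = 10*s + 23. n₂·d₁ = 4*s + 10.4. Sum = 14*s + 33.4. d₁·d₂ = s^2 + 4.9*s + 5.98.
H(s) = (14*s + 33.4)/(s^2 + 4.9*s + 5.98)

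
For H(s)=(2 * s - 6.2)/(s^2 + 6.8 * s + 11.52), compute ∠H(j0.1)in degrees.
Substitute s = j*0.1: H(j0.1) = -0.535765 + 0.0490287j.
∠H(j0.1) = atan2(Im, Re) = atan2(0.0490287, -0.535765) = 174.77°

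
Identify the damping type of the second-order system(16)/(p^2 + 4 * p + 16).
Standard form: ωn²/(p²+2ζωn·p+ωn²) gives ωn=4, ζ=0.5.
Underdamped (ζ = 0.5 < 1)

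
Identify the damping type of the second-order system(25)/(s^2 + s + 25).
Standard form: ωn²/(s²+2ζωn·s+ωn²) gives ωn=5, ζ=0.1.
Underdamped (ζ = 0.1 < 1)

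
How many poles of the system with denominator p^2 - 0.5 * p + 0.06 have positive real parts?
p^2 - 0.5*p + 0.06 = (p - 0.2)(p - 0.3). Poles: 0.2, 0.3. RHP poles (Re>0): 2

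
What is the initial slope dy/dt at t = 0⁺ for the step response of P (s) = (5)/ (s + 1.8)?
IVT: y'(0⁺) = lim_{s→∞} s²·Y(s) = lim_{s→∞} s·P(s).
deg(num) = 0, deg(den) = 1, relative degree = 1, so s·P(s) → (leading num)/(leading den) = 5/1 = 5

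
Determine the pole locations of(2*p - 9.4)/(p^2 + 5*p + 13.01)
Set denominator = 0: p^2 + 5*p + 13.01 = 0 → Poles: -2.5 + 2.6j, -2.5 - 2.6j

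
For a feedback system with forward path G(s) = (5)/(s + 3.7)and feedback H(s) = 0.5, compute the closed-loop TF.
Closed-loop T = G/(1+GH).
Numerator: G_num * H_den = 5.
Denominator: G_den * H_den + G_num * H_num = (s + 3.7) + (2.5) = s + 6.2.
T(s) = (5)/(s + 6.2)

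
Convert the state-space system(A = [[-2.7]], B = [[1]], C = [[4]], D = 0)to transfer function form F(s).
F(s) = C(sI - A)⁻¹B + D.
Characteristic polynomial det(sI - A) = s + 2.7.
Numerator from C·adj(sI-A)·B + D·det(sI-A) = 4.
F(s) = (4)/(s + 2.7)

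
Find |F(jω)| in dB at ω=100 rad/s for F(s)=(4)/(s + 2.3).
Substitute s = j*100: F(j100) = 0.000919514 - 0.0399789j.
|F(j100)| = sqrt(Re² + Im²) = 0.03999.
20*log₁₀(0.03999) = -27.96 dB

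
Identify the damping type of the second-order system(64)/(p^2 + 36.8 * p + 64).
Standard form: ωn²/(p²+2ζωn·p+ωn²) gives ωn=8, ζ=2.3.
Overdamped (ζ = 2.3 > 1)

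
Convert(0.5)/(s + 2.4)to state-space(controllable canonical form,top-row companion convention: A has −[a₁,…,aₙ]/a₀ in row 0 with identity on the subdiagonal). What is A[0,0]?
Reachable canonical form for den = s + 2.4: top row of A = -[a₁,a₂,...,aₙ]/a₀, ones on the subdiagonal, zeros elsewhere.
A = [[-2.4]].
A[0,0] = -2.4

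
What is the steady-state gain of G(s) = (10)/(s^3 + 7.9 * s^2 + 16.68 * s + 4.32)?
DC gain = G(0) = num(0)/den(0) = 10/4.32 = 2.315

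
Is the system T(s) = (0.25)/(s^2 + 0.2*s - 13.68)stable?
Denominator: s^2 + 0.2*s - 13.68 = (s - 3.6)(s + 3.8). Poles: -3.8, 3.6. All Re(p)<0: No (unstable)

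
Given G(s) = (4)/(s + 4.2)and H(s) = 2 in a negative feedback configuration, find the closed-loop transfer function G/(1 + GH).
Closed-loop T = G/(1+GH).
Numerator: G_num * H_den = 4.
Denominator: G_den * H_den + G_num * H_num = (s + 4.2) + (8) = s + 12.2.
T(s) = (4)/(s + 12.2)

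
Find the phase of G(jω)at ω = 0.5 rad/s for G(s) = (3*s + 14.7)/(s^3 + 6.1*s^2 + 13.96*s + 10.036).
Substitute s = j*0.5: G(j0.5) = 1.13369 - 0.736861j.
∠G(j0.5) = atan2(Im, Re) = atan2(-0.736861, 1.13369) = -33.02°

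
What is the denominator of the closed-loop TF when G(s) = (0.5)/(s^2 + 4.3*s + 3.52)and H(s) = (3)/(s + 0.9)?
Characteristic poly = G_den * H_den + G_num * H_num = (s^3 + 5.2*s^2 + 7.39*s + 3.168) + (1.5) = s^3 + 5.2*s^2 + 7.39*s + 4.668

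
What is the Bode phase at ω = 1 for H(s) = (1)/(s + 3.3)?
Substitute s = j*1: H(j1) = 0.277544 - 0.0841043j.
∠H(j1) = atan2(Im, Re) = atan2(-0.0841043, 0.277544) = -16.86°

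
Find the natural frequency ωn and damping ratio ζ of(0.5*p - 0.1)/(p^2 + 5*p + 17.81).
Underdamped: complex pole -2.5 + 3.4j. ωn = |pole| = 4.22, ζ = -Re(pole)/ωn = 0.5924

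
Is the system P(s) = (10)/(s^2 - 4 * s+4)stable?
Denominator: s^2 - 4*s + 4 = (s - 2)(s - 2). Poles: 2, 2. All Re(p)<0: No (unstable)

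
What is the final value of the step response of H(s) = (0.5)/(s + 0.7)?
FVT: lim_{t→∞} y(t) = lim_{s→0} s*Y(s) where Y(s) = H(s)/s.
= lim_{s→0} H(s) = H(0) = num(0)/den(0) = 0.5/0.7 = 0.7143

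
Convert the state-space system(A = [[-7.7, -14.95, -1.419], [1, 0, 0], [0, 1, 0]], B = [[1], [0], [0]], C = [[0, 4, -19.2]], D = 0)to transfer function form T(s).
T(s) = C(sI - A)⁻¹B + D.
Characteristic polynomial det(sI - A) = s^3 + 7.7*s^2 + 14.95*s + 1.419.
Numerator from C·adj(sI-A)·B + D·det(sI-A) = 4*s - 19.2.
T(s) = (4*s - 19.2)/(s^3 + 7.7*s^2 + 14.95*s + 1.419)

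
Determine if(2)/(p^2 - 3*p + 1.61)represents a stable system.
Denominator: p^2 - 3*p + 1.61 = (p - 2.3)(p - 0.7). Poles: 0.7, 2.3. All Re(p)<0: No (unstable)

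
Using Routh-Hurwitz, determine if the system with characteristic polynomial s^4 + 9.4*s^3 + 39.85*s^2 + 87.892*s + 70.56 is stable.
Routh array:
s^4: [1, 39.85, 70.56]; s^3: [9.4, 87.892]; s^2: [30.4998, 70.56]; s^1: [66.1455]; s^0: [70.56]
First column: [1, 9.4, 30.4998, 66.1455, 70.56]. Sign changes = 0.
Yes, stable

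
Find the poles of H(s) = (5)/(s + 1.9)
Set denominator = 0: s + 1.9 = 0 → Poles: -1.9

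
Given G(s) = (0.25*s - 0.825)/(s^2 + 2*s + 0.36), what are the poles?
Set denominator = 0: s^2 + 2*s + 0.36 = (s + 1.8)(s + 0.2) = 0 → Poles: -0.2, -1.8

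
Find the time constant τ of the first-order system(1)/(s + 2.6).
First-order system: τ = -1/pole. Pole = -2.6. τ = -1/(-2.6) = 0.3846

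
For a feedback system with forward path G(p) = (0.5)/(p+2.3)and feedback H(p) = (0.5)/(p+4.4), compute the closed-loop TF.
Closed-loop T = G/(1+GH).
Numerator: G_num * H_den = 0.5*p + 2.2.
Denominator: G_den * H_den + G_num * H_num = (p^2 + 6.7*p + 10.12) + (0.25) = p^2 + 6.7*p + 10.37.
T(p) = (0.5*p + 2.2)/(p^2 + 6.7*p + 10.37)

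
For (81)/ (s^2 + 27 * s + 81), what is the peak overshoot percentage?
Standard form: ωn²/(s²+2ζωn·s+ωn²) → ωn = 9, ζ = 1.5.
ζ ≥ 1, so the response is non-oscillatory: peak overshoot = 0%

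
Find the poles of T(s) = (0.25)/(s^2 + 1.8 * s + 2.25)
Set denominator = 0: s^2 + 1.8*s + 2.25 = 0 → Poles: -0.9 + 1.2j, -0.9 - 1.2j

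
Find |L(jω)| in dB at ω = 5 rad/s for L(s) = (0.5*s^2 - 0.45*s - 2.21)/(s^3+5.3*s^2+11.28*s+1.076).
Substitute s = j*5: L(j5) = 0.0949848 - 0.0324595j.
|L(j5)| = sqrt(Re² + Im²) = 0.1004.
20*log₁₀(0.1004) = -19.97 dB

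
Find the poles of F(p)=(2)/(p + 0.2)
Set denominator = 0: p + 0.2 = 0 → Poles: -0.2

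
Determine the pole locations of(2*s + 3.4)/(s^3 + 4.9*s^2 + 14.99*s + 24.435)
Set denominator = 0: s^3 + 4.9*s^2 + 14.99*s + 24.435 = (s + 2.7)(s^2 + 2.2*s + 9.05) = 0 → Poles: -1.1 + 2.8j, -1.1 - 2.8j, -2.7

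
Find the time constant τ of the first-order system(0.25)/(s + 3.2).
First-order system: τ = -1/pole. Pole = -3.2. τ = -1/(-3.2) = 0.3125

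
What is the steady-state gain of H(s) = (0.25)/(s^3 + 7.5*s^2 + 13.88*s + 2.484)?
DC gain = H(0) = num(0)/den(0) = 0.25/2.484 = 0.1006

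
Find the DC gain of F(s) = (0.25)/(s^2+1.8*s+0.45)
DC gain = F(0) = num(0)/den(0) = 0.25/0.45 = 0.5556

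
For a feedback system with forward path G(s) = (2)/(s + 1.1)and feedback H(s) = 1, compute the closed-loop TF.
Closed-loop T = G/(1+GH).
Numerator: G_num * H_den = 2.
Denominator: G_den * H_den + G_num * H_num = (s + 1.1) + (2) = s + 3.1.
T(s) = (2)/(s + 3.1)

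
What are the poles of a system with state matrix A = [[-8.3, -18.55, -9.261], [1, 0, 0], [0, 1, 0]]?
Eigenvalues solve det(λI - A) = 0.
Characteristic polynomial: λ^3 + 8.3*λ^2 + 18.55*λ + 9.261 = 0.
Factor: (λ + 2.7)(λ + 0.7)(λ + 4.9) = 0.
Roots: -0.7, -2.7, -4.9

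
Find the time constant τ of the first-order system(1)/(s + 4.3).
First-order system: τ = -1/pole. Pole = -4.3. τ = -1/(-4.3) = 0.2326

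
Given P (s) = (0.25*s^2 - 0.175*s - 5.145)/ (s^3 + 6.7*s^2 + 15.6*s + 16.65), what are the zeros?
Set numerator = 0: 0.25*s^2 - 0.175*s - 5.145 = 0.25*(s - 4.9)(s + 4.2) = 0 → Zeros: -4.2, 4.9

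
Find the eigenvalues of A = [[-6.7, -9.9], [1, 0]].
Eigenvalues solve det(λI - A) = 0.
Characteristic polynomial: λ^2 + 6.7*λ + 9.9 = 0.
Factor: (λ + 4.5)(λ + 2.2) = 0.
Roots: -2.2, -4.5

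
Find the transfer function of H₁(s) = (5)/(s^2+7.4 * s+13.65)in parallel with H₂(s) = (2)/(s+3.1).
Parallel: H = H₁ + H₂ = (n₁·d₂ + n₂·d₁)/(d₁·d₂).
n₁·d₂ = 5*s + 15.5. n₂·d₁ = 2*s^2 + 14.8*s + 27.3. Sum = 2*s^2 + 19.8*s + 42.8. d₁·d₂ = s^3 + 10.5*s^2 + 36.59*s + 42.315.
H(s) = (2*s^2 + 19.8*s + 42.8)/(s^3 + 10.5*s^2 + 36.59*s + 42.315)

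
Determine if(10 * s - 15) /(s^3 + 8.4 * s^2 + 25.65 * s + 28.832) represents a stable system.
Denominator: s^3 + 8.4*s^2 + 25.65*s + 28.832 = (s + 3.2)(s^2 + 5.2*s + 9.01). Poles: -2.6 + 1.5j, -2.6 - 1.5j, -3.2. All Re(p)<0: Yes (stable)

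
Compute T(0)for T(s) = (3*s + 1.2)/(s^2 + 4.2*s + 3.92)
DC gain = T(0) = num(0)/den(0) = 1.2/3.92 = 0.3061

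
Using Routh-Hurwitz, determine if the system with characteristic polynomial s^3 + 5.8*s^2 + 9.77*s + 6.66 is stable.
Routh array:
s^3: [1, 9.77]; s^2: [5.8, 6.66]; s^1: [8.62172]; s^0: [6.66]
First column: [1, 5.8, 8.62172, 6.66]. Sign changes = 0.
Yes, stable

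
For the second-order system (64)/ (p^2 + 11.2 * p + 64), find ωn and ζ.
Standard form: ωn²/(p²+2ζωn·p+ωn²).
const=64=ωn² → ωn=8, p coeff=11.2=2ζωn → ζ=0.7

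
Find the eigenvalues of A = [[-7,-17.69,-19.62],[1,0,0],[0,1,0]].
Eigenvalues solve det(λI - A) = 0.
Characteristic polynomial: λ^3 + 7*λ^2 + 17.69*λ + 19.62 = 0.
Factor: (λ + 3.6)(λ^2 + 3.4*λ + 5.45) = 0.
Roots: -1.7 + 1.6j, -1.7 - 1.6j, -3.6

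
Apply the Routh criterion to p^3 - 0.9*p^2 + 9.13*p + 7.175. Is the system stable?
Routh array:
p^3: [1, 9.13]; p^2: [-0.9, 7.175]; p^1: [17.1022]; p^0: [7.175]
First column: [1, -0.9, 17.1022, 7.175]. Sign changes = 2.
No, unstable (2 RHP root(s))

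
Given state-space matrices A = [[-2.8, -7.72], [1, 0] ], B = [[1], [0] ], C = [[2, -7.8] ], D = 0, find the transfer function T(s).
T(s) = C(sI - A)⁻¹B + D.
Characteristic polynomial det(sI - A) = s^2 + 2.8*s + 7.72.
Numerator from C·adj(sI-A)·B + D·det(sI-A) = 2*s - 7.8.
T(s) = (2*s - 7.8)/(s^2 + 2.8*s + 7.72)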